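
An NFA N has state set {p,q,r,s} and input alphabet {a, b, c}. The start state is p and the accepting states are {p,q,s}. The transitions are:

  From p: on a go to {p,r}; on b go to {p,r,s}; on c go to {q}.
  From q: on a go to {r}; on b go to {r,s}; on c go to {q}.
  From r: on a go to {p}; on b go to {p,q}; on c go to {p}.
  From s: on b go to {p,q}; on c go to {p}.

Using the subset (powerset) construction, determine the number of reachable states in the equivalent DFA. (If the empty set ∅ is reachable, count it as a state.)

8

Start state of the DFA: {p}.
{p} --a--> {p,r}  [new]
{p} --b--> {p,r,s}  [new]
{p} --c--> {q}  [new]
{p,r} --a--> {p,r}  [seen]
{p,r} --b--> {p,q,r,s}  [new]
{p,r} --c--> {p,q}  [new]
{p,r,s} --a--> {p,r}  [seen]
{p,r,s} --b--> {p,q,r,s}  [seen]
{p,r,s} --c--> {p,q}  [seen]
{q} --a--> {r}  [new]
{q} --b--> {r,s}  [new]
{q} --c--> {q}  [seen]
{p,q,r,s} --a--> {p,r}  [seen]
{p,q,r,s} --b--> {p,q,r,s}  [seen]
{p,q,r,s} --c--> {p,q}  [seen]
{p,q} --a--> {p,r}  [seen]
{p,q} --b--> {p,r,s}  [seen]
{p,q} --c--> {q}  [seen]
{r} --a--> {p}  [seen]
{r} --b--> {p,q}  [seen]
{r} --c--> {p}  [seen]
{r,s} --a--> {p}  [seen]
{r,s} --b--> {p,q}  [seen]
{r,s} --c--> {p}  [seen]
Reachable DFA states: {p}, {p,r}, {p,r,s}, {q}, {p,q,r,s}, {p,q}, {r}, {r,s}.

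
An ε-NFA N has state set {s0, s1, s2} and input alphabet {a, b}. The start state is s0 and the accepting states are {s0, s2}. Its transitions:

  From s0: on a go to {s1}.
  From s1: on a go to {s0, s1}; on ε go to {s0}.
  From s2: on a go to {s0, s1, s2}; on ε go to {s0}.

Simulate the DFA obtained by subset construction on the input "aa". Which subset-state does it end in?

{s0, s1}

Start: {s0}.
δ(s0,a) = {s1}.
Union: {s1}.
ε-closure gives {s0, s1}.
After a: {s0, s1}.
δ(s0,a) = {s1}; δ(s1,a) = {s0, s1}.
Union: {s0, s1}.
After a: {s0, s1}.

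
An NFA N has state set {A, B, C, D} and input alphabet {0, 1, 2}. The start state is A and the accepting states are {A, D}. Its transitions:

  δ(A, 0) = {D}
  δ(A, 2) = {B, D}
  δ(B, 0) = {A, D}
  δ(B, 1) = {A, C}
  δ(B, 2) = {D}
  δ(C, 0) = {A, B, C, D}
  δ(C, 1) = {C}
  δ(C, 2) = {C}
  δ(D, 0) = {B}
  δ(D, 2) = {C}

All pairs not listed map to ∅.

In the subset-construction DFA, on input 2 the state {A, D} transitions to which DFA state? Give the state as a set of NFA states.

δ(A,2) = {B, D}; δ(D,2) = {C}.
Union: {B, C, D}.

{B, C, D}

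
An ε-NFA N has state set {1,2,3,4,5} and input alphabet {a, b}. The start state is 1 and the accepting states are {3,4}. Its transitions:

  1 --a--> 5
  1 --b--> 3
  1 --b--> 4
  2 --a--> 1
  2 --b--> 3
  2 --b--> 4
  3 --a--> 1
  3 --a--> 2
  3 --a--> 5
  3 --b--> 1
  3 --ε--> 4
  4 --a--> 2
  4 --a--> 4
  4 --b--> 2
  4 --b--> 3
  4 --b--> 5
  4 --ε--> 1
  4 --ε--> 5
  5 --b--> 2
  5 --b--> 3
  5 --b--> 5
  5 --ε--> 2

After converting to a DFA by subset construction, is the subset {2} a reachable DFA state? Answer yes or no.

Start state of the DFA: {1} (ε-closure of the NFA start).
{1} --a--> {2,5}  [new]
{1} --b--> {1,2,3,4,5}  [new]
{2,5} --a--> {1}  [seen]
{2,5} --b--> {1,2,3,4,5}  [seen]
{1,2,3,4,5} --a--> {1,2,4,5}  [new]
{1,2,3,4,5} --b--> {1,2,3,4,5}  [seen]
{1,2,4,5} --a--> {1,2,4,5}  [seen]
{1,2,4,5} --b--> {1,2,3,4,5}  [seen]
Reachable DFA states: {1}, {2,5}, {1,2,3,4,5}, {1,2,4,5}.
{2} is not among them.

no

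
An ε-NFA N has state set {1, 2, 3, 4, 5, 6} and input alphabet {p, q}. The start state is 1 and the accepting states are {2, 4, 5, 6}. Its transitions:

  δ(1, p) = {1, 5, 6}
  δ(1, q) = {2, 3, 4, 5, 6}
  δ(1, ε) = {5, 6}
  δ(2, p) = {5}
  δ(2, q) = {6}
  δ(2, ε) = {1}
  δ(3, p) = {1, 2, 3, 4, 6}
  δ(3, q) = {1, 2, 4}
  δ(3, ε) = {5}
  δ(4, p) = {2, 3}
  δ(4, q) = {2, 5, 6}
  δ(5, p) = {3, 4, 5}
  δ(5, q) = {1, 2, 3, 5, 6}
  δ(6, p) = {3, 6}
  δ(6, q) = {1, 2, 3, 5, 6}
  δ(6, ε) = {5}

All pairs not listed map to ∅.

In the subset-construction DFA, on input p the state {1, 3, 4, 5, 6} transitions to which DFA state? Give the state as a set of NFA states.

{1, 2, 3, 4, 5, 6}

δ(1,p) = {1, 5, 6}; δ(3,p) = {1, 2, 3, 4, 6}; δ(4,p) = {2, 3}; δ(5,p) = {3, 4, 5}; δ(6,p) = {3, 6}.
Union: {1, 2, 3, 4, 5, 6}.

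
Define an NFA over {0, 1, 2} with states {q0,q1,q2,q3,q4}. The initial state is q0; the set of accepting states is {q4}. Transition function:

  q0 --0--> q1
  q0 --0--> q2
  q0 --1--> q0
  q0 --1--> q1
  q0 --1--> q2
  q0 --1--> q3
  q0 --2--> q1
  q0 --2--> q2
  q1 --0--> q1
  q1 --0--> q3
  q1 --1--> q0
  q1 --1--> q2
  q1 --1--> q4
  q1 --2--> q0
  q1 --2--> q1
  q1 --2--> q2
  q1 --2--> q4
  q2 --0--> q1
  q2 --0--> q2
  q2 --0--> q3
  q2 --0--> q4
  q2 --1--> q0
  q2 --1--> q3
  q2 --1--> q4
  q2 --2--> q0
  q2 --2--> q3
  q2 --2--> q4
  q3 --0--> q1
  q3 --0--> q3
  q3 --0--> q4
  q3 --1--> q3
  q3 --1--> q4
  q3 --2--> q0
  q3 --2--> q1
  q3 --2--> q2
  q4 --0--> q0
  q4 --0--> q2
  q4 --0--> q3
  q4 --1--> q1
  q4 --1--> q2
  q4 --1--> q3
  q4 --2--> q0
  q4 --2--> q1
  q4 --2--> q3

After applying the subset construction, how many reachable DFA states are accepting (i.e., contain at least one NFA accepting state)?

Start state of the DFA: {q0}.
{q0} --0--> {q1,q2}  [new]
{q0} --1--> {q0,q1,q2,q3}  [new]
{q0} --2--> {q1,q2}  [seen]
{q1,q2} --0--> {q1,q2,q3,q4}  [new]
{q1,q2} --1--> {q0,q2,q3,q4}  [new]
{q1,q2} --2--> {q0,q1,q2,q3,q4}  [new]
{q0,q1,q2,q3} --0--> {q1,q2,q3,q4}  [seen]
{q0,q1,q2,q3} --1--> {q0,q1,q2,q3,q4}  [seen]
{q0,q1,q2,q3} --2--> {q0,q1,q2,q3,q4}  [seen]
{q1,q2,q3,q4} --0--> {q0,q1,q2,q3,q4}  [seen]
{q1,q2,q3,q4} --1--> {q0,q1,q2,q3,q4}  [seen]
{q1,q2,q3,q4} --2--> {q0,q1,q2,q3,q4}  [seen]
{q0,q2,q3,q4} --0--> {q0,q1,q2,q3,q4}  [seen]
{q0,q2,q3,q4} --1--> {q0,q1,q2,q3,q4}  [seen]
{q0,q2,q3,q4} --2--> {q0,q1,q2,q3,q4}  [seen]
{q0,q1,q2,q3,q4} --0--> {q0,q1,q2,q3,q4}  [seen]
{q0,q1,q2,q3,q4} --1--> {q0,q1,q2,q3,q4}  [seen]
{q0,q1,q2,q3,q4} --2--> {q0,q1,q2,q3,q4}  [seen]
Reachable DFA states: {q0}, {q1,q2}, {q0,q1,q2,q3}, {q1,q2,q3,q4}, {q0,q2,q3,q4}, {q0,q1,q2,q3,q4}.
Accepting DFA states (contain an NFA accepting state): {q1,q2,q3,q4}, {q0,q2,q3,q4}, {q0,q1,q2,q3,q4}.

3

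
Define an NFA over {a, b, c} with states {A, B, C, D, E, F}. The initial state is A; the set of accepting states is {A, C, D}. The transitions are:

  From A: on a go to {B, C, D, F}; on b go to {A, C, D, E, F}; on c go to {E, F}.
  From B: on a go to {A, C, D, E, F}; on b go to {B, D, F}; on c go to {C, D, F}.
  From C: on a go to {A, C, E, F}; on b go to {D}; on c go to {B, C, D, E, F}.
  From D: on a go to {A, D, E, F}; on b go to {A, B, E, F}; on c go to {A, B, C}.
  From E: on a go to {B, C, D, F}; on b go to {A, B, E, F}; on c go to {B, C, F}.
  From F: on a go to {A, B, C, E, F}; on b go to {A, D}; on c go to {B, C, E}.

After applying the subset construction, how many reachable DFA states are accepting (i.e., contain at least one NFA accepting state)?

7

Start state of the DFA: {A}.
{A} --a--> {B, C, D, F}  [new]
{A} --b--> {A, C, D, E, F}  [new]
{A} --c--> {E, F}  [new]
{B, C, D, F} --a--> {A, B, C, D, E, F}  [new]
{B, C, D, F} --b--> {A, B, D, E, F}  [new]
{B, C, D, F} --c--> {A, B, C, D, E, F}  [seen]
{A, C, D, E, F} --a--> {A, B, C, D, E, F}  [seen]
{A, C, D, E, F} --b--> {A, B, C, D, E, F}  [seen]
{A, C, D, E, F} --c--> {A, B, C, D, E, F}  [seen]
{E, F} --a--> {A, B, C, D, E, F}  [seen]
{E, F} --b--> {A, B, D, E, F}  [seen]
{E, F} --c--> {B, C, E, F}  [new]
{A, B, C, D, E, F} --a--> {A, B, C, D, E, F}  [seen]
{A, B, C, D, E, F} --b--> {A, B, C, D, E, F}  [seen]
{A, B, C, D, E, F} --c--> {A, B, C, D, E, F}  [seen]
{A, B, D, E, F} --a--> {A, B, C, D, E, F}  [seen]
{A, B, D, E, F} --b--> {A, B, C, D, E, F}  [seen]
{A, B, D, E, F} --c--> {A, B, C, D, E, F}  [seen]
{B, C, E, F} --a--> {A, B, C, D, E, F}  [seen]
{B, C, E, F} --b--> {A, B, D, E, F}  [seen]
{B, C, E, F} --c--> {B, C, D, E, F}  [new]
{B, C, D, E, F} --a--> {A, B, C, D, E, F}  [seen]
{B, C, D, E, F} --b--> {A, B, D, E, F}  [seen]
{B, C, D, E, F} --c--> {A, B, C, D, E, F}  [seen]
Reachable DFA states: {A}, {B, C, D, F}, {A, C, D, E, F}, {E, F}, {A, B, C, D, E, F}, {A, B, D, E, F}, {B, C, E, F}, {B, C, D, E, F}.
Accepting DFA states (contain an NFA accepting state): {A}, {B, C, D, F}, {A, C, D, E, F}, {A, B, C, D, E, F}, {A, B, D, E, F}, {B, C, E, F}, {B, C, D, E, F}.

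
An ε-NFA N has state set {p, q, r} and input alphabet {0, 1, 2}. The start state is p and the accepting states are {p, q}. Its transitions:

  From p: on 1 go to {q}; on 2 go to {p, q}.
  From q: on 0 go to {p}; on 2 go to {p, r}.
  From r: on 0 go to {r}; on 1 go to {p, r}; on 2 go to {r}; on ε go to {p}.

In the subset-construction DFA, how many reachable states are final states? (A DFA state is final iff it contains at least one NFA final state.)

5

Start state of the DFA: {p} (ε-closure of the NFA start).
{p} --0--> ∅  [new]
{p} --1--> {q}  [new]
{p} --2--> {p, q}  [new]
∅ --0--> ∅  [seen]
∅ --1--> ∅  [seen]
∅ --2--> ∅  [seen]
{q} --0--> {p}  [seen]
{q} --1--> ∅  [seen]
{q} --2--> {p, r}  [new]
{p, q} --0--> {p}  [seen]
{p, q} --1--> {q}  [seen]
{p, q} --2--> {p, q, r}  [new]
{p, r} --0--> {p, r}  [seen]
{p, r} --1--> {p, q, r}  [seen]
{p, r} --2--> {p, q, r}  [seen]
{p, q, r} --0--> {p, r}  [seen]
{p, q, r} --1--> {p, q, r}  [seen]
{p, q, r} --2--> {p, q, r}  [seen]
Reachable DFA states: {p}, ∅, {q}, {p, q}, {p, r}, {p, q, r}.
Accepting DFA states (contain an NFA accepting state): {p}, {q}, {p, q}, {p, r}, {p, q, r}.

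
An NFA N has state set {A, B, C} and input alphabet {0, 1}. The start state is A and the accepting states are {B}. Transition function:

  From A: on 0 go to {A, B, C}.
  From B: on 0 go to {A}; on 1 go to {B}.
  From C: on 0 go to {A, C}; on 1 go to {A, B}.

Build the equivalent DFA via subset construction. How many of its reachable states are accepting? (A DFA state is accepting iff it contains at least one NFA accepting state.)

Start state of the DFA: {A}.
{A} --0--> {A, B, C}  [new]
{A} --1--> ∅  [new]
{A, B, C} --0--> {A, B, C}  [seen]
{A, B, C} --1--> {A, B}  [new]
∅ --0--> ∅  [seen]
∅ --1--> ∅  [seen]
{A, B} --0--> {A, B, C}  [seen]
{A, B} --1--> {B}  [new]
{B} --0--> {A}  [seen]
{B} --1--> {B}  [seen]
Reachable DFA states: {A}, {A, B, C}, ∅, {A, B}, {B}.
Accepting DFA states (contain an NFA accepting state): {A, B, C}, {A, B}, {B}.

3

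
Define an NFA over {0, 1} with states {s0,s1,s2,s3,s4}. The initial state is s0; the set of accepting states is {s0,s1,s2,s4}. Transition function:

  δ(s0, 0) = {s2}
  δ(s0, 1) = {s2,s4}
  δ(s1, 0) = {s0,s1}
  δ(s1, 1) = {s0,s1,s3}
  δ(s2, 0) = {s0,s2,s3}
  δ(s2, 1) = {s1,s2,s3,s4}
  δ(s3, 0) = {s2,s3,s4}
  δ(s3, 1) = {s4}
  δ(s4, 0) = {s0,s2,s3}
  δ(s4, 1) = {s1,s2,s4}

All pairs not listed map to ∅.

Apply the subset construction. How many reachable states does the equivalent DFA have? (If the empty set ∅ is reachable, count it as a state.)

7

Start state of the DFA: {s0}.
{s0} --0--> {s2}  [new]
{s0} --1--> {s2,s4}  [new]
{s2} --0--> {s0,s2,s3}  [new]
{s2} --1--> {s1,s2,s3,s4}  [new]
{s2,s4} --0--> {s0,s2,s3}  [seen]
{s2,s4} --1--> {s1,s2,s3,s4}  [seen]
{s0,s2,s3} --0--> {s0,s2,s3,s4}  [new]
{s0,s2,s3} --1--> {s1,s2,s3,s4}  [seen]
{s1,s2,s3,s4} --0--> {s0,s1,s2,s3,s4}  [new]
{s1,s2,s3,s4} --1--> {s0,s1,s2,s3,s4}  [seen]
{s0,s2,s3,s4} --0--> {s0,s2,s3,s4}  [seen]
{s0,s2,s3,s4} --1--> {s1,s2,s3,s4}  [seen]
{s0,s1,s2,s3,s4} --0--> {s0,s1,s2,s3,s4}  [seen]
{s0,s1,s2,s3,s4} --1--> {s0,s1,s2,s3,s4}  [seen]
Reachable DFA states: {s0}, {s2}, {s2,s4}, {s0,s2,s3}, {s1,s2,s3,s4}, {s0,s2,s3,s4}, {s0,s1,s2,s3,s4}.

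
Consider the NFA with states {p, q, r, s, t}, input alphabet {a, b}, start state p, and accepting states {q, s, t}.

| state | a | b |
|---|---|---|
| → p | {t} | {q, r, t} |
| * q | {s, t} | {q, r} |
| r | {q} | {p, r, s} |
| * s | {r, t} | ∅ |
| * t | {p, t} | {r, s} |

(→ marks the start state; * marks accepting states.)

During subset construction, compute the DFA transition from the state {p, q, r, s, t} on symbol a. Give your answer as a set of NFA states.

{p, q, r, s, t}

δ(p,a) = {t}; δ(q,a) = {s, t}; δ(r,a) = {q}; δ(s,a) = {r, t}; δ(t,a) = {p, t}.
Union: {p, q, r, s, t}.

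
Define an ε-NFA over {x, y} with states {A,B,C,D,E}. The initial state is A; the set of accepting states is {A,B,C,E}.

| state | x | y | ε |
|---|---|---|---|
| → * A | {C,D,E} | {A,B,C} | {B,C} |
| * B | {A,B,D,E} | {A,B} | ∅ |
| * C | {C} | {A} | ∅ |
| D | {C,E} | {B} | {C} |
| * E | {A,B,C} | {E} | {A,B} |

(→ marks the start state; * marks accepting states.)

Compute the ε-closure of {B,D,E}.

{A,B,C,D,E}

Begin with {B,D,E}.
D →ε {C}; add C.
E →ε {A,B}; add A.
ε-closure = {A,B,C,D,E}.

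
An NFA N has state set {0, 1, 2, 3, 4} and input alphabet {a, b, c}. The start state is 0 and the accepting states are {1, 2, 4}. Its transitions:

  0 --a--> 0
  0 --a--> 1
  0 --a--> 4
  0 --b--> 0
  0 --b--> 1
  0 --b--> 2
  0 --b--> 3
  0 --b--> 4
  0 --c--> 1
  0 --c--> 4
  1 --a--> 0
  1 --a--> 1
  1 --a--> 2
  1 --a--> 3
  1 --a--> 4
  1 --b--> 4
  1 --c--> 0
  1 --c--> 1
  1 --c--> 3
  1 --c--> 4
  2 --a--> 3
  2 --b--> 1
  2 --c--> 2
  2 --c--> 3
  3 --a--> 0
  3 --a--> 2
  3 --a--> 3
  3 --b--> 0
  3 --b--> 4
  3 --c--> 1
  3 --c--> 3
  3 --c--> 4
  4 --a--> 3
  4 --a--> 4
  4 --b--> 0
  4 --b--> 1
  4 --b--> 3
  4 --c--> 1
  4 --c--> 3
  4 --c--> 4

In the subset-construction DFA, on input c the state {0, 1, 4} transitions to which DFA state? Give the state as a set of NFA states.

{0, 1, 3, 4}

δ(0,c) = {1, 4}; δ(1,c) = {0, 1, 3, 4}; δ(4,c) = {1, 3, 4}.
Union: {0, 1, 3, 4}.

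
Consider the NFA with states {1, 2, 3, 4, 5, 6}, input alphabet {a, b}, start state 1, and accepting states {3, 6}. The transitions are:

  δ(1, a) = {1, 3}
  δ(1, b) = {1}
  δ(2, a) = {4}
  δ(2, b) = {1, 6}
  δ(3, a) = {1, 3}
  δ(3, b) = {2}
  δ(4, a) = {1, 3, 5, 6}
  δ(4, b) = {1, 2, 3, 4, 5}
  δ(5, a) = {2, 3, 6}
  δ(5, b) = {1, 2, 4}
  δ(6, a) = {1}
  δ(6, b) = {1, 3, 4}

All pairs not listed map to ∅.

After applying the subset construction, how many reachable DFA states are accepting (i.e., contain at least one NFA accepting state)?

11

Start state of the DFA: {1}.
{1} --a--> {1, 3}  [new]
{1} --b--> {1}  [seen]
{1, 3} --a--> {1, 3}  [seen]
{1, 3} --b--> {1, 2}  [new]
{1, 2} --a--> {1, 3, 4}  [new]
{1, 2} --b--> {1, 6}  [new]
{1, 3, 4} --a--> {1, 3, 5, 6}  [new]
{1, 3, 4} --b--> {1, 2, 3, 4, 5}  [new]
{1, 6} --a--> {1, 3}  [seen]
{1, 6} --b--> {1, 3, 4}  [seen]
{1, 3, 5, 6} --a--> {1, 2, 3, 6}  [new]
{1, 3, 5, 6} --b--> {1, 2, 3, 4}  [new]
{1, 2, 3, 4, 5} --a--> {1, 2, 3, 4, 5, 6}  [new]
{1, 2, 3, 4, 5} --b--> {1, 2, 3, 4, 5, 6}  [seen]
{1, 2, 3, 6} --a--> {1, 3, 4}  [seen]
{1, 2, 3, 6} --b--> {1, 2, 3, 4, 6}  [new]
{1, 2, 3, 4} --a--> {1, 3, 4, 5, 6}  [new]
{1, 2, 3, 4} --b--> {1, 2, 3, 4, 5, 6}  [seen]
{1, 2, 3, 4, 5, 6} --a--> {1, 2, 3, 4, 5, 6}  [seen]
{1, 2, 3, 4, 5, 6} --b--> {1, 2, 3, 4, 5, 6}  [seen]
{1, 2, 3, 4, 6} --a--> {1, 3, 4, 5, 6}  [seen]
{1, 2, 3, 4, 6} --b--> {1, 2, 3, 4, 5, 6}  [seen]
{1, 3, 4, 5, 6} --a--> {1, 2, 3, 5, 6}  [new]
{1, 3, 4, 5, 6} --b--> {1, 2, 3, 4, 5}  [seen]
{1, 2, 3, 5, 6} --a--> {1, 2, 3, 4, 6}  [seen]
{1, 2, 3, 5, 6} --b--> {1, 2, 3, 4, 6}  [seen]
Reachable DFA states: {1}, {1, 3}, {1, 2}, {1, 3, 4}, {1, 6}, {1, 3, 5, 6}, {1, 2, 3, 4, 5}, {1, 2, 3, 6}, {1, 2, 3, 4}, {1, 2, 3, 4, 5, 6}, {1, 2, 3, 4, 6}, {1, 3, 4, 5, 6}, {1, 2, 3, 5, 6}.
Accepting DFA states (contain an NFA accepting state): {1, 3}, {1, 3, 4}, {1, 6}, {1, 3, 5, 6}, {1, 2, 3, 4, 5}, {1, 2, 3, 6}, {1, 2, 3, 4}, {1, 2, 3, 4, 5, 6}, {1, 2, 3, 4, 6}, {1, 3, 4, 5, 6}, {1, 2, 3, 5, 6}.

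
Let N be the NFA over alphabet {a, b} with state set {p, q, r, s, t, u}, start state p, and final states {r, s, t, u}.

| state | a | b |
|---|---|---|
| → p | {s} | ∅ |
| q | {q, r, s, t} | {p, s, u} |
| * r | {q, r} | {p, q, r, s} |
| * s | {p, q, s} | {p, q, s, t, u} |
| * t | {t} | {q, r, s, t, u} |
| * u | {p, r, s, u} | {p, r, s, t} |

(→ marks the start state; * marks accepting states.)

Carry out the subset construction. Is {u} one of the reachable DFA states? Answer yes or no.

Start state of the DFA: {p}.
{p} --a--> {s}  [new]
{p} --b--> ∅  [new]
{s} --a--> {p, q, s}  [new]
{s} --b--> {p, q, s, t, u}  [new]
∅ --a--> ∅  [seen]
∅ --b--> ∅  [seen]
{p, q, s} --a--> {p, q, r, s, t}  [new]
{p, q, s} --b--> {p, q, s, t, u}  [seen]
{p, q, s, t, u} --a--> {p, q, r, s, t, u}  [new]
{p, q, s, t, u} --b--> {p, q, r, s, t, u}  [seen]
{p, q, r, s, t} --a--> {p, q, r, s, t}  [seen]
{p, q, r, s, t} --b--> {p, q, r, s, t, u}  [seen]
{p, q, r, s, t, u} --a--> {p, q, r, s, t, u}  [seen]
{p, q, r, s, t, u} --b--> {p, q, r, s, t, u}  [seen]
Reachable DFA states: {p}, {s}, ∅, {p, q, s}, {p, q, s, t, u}, {p, q, r, s, t}, {p, q, r, s, t, u}.
{u} is not among them.

no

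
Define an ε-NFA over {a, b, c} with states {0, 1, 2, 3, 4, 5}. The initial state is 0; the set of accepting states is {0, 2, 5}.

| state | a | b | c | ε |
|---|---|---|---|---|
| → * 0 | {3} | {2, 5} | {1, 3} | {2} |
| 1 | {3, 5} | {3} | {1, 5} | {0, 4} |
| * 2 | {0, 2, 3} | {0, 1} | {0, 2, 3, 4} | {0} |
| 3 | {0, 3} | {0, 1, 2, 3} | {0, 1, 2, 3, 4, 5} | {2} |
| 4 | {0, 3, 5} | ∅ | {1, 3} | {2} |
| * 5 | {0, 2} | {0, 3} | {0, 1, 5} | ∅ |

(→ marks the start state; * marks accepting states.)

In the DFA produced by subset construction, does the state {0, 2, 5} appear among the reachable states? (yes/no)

no

Start state of the DFA: {0, 2} (ε-closure of the NFA start).
{0, 2} --a--> {0, 2, 3}  [new]
{0, 2} --b--> {0, 1, 2, 4, 5}  [new]
{0, 2} --c--> {0, 1, 2, 3, 4}  [new]
{0, 2, 3} --a--> {0, 2, 3}  [seen]
{0, 2, 3} --b--> {0, 1, 2, 3, 4, 5}  [new]
{0, 2, 3} --c--> {0, 1, 2, 3, 4, 5}  [seen]
{0, 1, 2, 4, 5} --a--> {0, 2, 3, 5}  [new]
{0, 1, 2, 4, 5} --b--> {0, 1, 2, 3, 4, 5}  [seen]
{0, 1, 2, 4, 5} --c--> {0, 1, 2, 3, 4, 5}  [seen]
{0, 1, 2, 3, 4} --a--> {0, 2, 3, 5}  [seen]
{0, 1, 2, 3, 4} --b--> {0, 1, 2, 3, 4, 5}  [seen]
{0, 1, 2, 3, 4} --c--> {0, 1, 2, 3, 4, 5}  [seen]
{0, 1, 2, 3, 4, 5} --a--> {0, 2, 3, 5}  [seen]
{0, 1, 2, 3, 4, 5} --b--> {0, 1, 2, 3, 4, 5}  [seen]
{0, 1, 2, 3, 4, 5} --c--> {0, 1, 2, 3, 4, 5}  [seen]
{0, 2, 3, 5} --a--> {0, 2, 3}  [seen]
{0, 2, 3, 5} --b--> {0, 1, 2, 3, 4, 5}  [seen]
{0, 2, 3, 5} --c--> {0, 1, 2, 3, 4, 5}  [seen]
Reachable DFA states: {0, 2}, {0, 2, 3}, {0, 1, 2, 4, 5}, {0, 1, 2, 3, 4}, {0, 1, 2, 3, 4, 5}, {0, 2, 3, 5}.
{0, 2, 5} is not among them.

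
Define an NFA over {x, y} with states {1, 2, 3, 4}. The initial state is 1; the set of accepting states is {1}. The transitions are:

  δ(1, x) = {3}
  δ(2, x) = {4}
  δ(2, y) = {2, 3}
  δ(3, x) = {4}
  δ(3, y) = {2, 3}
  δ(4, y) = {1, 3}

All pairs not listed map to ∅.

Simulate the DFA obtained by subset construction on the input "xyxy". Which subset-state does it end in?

{1, 3}

Start: {1}.
δ(1,x) = {3}.
Union: {3}.
After x: {3}.
δ(3,y) = {2, 3}.
Union: {2, 3}.
After y: {2, 3}.
δ(2,x) = {4}; δ(3,x) = {4}.
Union: {4}.
After x: {4}.
δ(4,y) = {1, 3}.
Union: {1, 3}.
After y: {1, 3}.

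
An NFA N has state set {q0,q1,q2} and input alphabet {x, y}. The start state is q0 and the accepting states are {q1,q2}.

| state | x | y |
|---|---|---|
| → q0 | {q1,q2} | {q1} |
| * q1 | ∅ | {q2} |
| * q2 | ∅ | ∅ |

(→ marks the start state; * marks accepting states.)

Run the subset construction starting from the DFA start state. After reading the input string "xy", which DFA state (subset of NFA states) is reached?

{q2}

Start: {q0}.
δ(q0,x) = {q1,q2}.
Union: {q1,q2}.
After x: {q1,q2}.
δ(q1,y) = {q2}; δ(q2,y) = ∅.
Union: {q2}.
After y: {q2}.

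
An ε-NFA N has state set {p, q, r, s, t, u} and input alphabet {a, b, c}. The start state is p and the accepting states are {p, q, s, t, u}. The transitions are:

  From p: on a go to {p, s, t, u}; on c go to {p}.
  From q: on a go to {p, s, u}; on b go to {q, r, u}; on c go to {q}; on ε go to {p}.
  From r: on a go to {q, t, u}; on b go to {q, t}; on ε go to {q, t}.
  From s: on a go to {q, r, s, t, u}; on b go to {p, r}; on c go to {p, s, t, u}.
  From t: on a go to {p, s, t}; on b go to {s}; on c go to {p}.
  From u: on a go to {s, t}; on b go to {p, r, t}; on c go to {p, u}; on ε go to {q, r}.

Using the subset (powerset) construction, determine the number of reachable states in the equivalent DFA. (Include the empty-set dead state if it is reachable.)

3

Start state of the DFA: {p} (ε-closure of the NFA start).
{p} --a--> {p, q, r, s, t, u}  [new]
{p} --b--> ∅  [new]
{p} --c--> {p}  [seen]
{p, q, r, s, t, u} --a--> {p, q, r, s, t, u}  [seen]
{p, q, r, s, t, u} --b--> {p, q, r, s, t, u}  [seen]
{p, q, r, s, t, u} --c--> {p, q, r, s, t, u}  [seen]
∅ --a--> ∅  [seen]
∅ --b--> ∅  [seen]
∅ --c--> ∅  [seen]
Reachable DFA states: {p}, {p, q, r, s, t, u}, ∅.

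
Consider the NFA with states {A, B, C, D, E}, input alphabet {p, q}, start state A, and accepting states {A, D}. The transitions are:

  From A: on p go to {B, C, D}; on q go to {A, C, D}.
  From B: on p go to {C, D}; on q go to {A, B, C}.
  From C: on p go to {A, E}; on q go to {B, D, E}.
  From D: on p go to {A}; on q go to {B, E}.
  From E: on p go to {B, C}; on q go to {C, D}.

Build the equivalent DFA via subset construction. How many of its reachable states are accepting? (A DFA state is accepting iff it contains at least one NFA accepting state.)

5

Start state of the DFA: {A}.
{A} --p--> {B, C, D}  [new]
{A} --q--> {A, C, D}  [new]
{B, C, D} --p--> {A, C, D, E}  [new]
{B, C, D} --q--> {A, B, C, D, E}  [new]
{A, C, D} --p--> {A, B, C, D, E}  [seen]
{A, C, D} --q--> {A, B, C, D, E}  [seen]
{A, C, D, E} --p--> {A, B, C, D, E}  [seen]
{A, C, D, E} --q--> {A, B, C, D, E}  [seen]
{A, B, C, D, E} --p--> {A, B, C, D, E}  [seen]
{A, B, C, D, E} --q--> {A, B, C, D, E}  [seen]
Reachable DFA states: {A}, {B, C, D}, {A, C, D}, {A, C, D, E}, {A, B, C, D, E}.
Accepting DFA states (contain an NFA accepting state): {A}, {B, C, D}, {A, C, D}, {A, C, D, E}, {A, B, C, D, E}.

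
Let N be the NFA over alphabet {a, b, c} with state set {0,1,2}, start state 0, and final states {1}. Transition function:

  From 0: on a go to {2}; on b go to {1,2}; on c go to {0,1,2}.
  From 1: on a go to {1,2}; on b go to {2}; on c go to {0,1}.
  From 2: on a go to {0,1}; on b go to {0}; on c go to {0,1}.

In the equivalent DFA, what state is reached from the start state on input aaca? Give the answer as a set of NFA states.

{0,1,2}

Start: {0}.
δ(0,a) = {2}.
Union: {2}.
After a: {2}.
δ(2,a) = {0,1}.
Union: {0,1}.
After a: {0,1}.
δ(0,c) = {0,1,2}; δ(1,c) = {0,1}.
Union: {0,1,2}.
After c: {0,1,2}.
δ(0,a) = {2}; δ(1,a) = {1,2}; δ(2,a) = {0,1}.
Union: {0,1,2}.
After a: {0,1,2}.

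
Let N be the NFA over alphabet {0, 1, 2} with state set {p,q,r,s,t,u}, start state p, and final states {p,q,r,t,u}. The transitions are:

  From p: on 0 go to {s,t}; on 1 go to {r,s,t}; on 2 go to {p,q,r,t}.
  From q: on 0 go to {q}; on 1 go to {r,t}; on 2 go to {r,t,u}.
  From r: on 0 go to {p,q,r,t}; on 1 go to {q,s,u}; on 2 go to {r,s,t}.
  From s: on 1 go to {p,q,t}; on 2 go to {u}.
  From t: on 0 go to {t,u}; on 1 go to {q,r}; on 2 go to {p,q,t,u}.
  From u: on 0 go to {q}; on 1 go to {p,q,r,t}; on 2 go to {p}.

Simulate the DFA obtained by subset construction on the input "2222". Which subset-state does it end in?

{p,q,r,s,t,u}

Start: {p}.
δ(p,2) = {p,q,r,t}.
Union: {p,q,r,t}.
After 2: {p,q,r,t}.
δ(p,2) = {p,q,r,t}; δ(q,2) = {r,t,u}; δ(r,2) = {r,s,t}; δ(t,2) = {p,q,t,u}.
Union: {p,q,r,s,t,u}.
After 2: {p,q,r,s,t,u}.
δ(p,2) = {p,q,r,t}; δ(q,2) = {r,t,u}; δ(r,2) = {r,s,t}; δ(s,2) = {u}; δ(t,2) = {p,q,t,u}; δ(u,2) = {p}.
Union: {p,q,r,s,t,u}.
After 2: {p,q,r,s,t,u}.
δ(p,2) = {p,q,r,t}; δ(q,2) = {r,t,u}; δ(r,2) = {r,s,t}; δ(s,2) = {u}; δ(t,2) = {p,q,t,u}; δ(u,2) = {p}.
Union: {p,q,r,s,t,u}.
After 2: {p,q,r,s,t,u}.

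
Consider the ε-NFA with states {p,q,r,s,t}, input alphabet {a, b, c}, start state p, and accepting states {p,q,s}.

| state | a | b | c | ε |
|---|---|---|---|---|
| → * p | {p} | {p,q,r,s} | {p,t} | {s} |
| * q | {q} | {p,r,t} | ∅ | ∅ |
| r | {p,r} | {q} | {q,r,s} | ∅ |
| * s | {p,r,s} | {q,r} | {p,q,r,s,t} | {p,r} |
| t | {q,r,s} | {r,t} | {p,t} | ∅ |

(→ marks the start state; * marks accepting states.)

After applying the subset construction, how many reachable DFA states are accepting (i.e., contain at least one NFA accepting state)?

Start state of the DFA: {p,r,s} (ε-closure of the NFA start).
{p,r,s} --a--> {p,r,s}  [seen]
{p,r,s} --b--> {p,q,r,s}  [new]
{p,r,s} --c--> {p,q,r,s,t}  [new]
{p,q,r,s} --a--> {p,q,r,s}  [seen]
{p,q,r,s} --b--> {p,q,r,s,t}  [seen]
{p,q,r,s} --c--> {p,q,r,s,t}  [seen]
{p,q,r,s,t} --a--> {p,q,r,s}  [seen]
{p,q,r,s,t} --b--> {p,q,r,s,t}  [seen]
{p,q,r,s,t} --c--> {p,q,r,s,t}  [seen]
Reachable DFA states: {p,r,s}, {p,q,r,s}, {p,q,r,s,t}.
Accepting DFA states (contain an NFA accepting state): {p,r,s}, {p,q,r,s}, {p,q,r,s,t}.

3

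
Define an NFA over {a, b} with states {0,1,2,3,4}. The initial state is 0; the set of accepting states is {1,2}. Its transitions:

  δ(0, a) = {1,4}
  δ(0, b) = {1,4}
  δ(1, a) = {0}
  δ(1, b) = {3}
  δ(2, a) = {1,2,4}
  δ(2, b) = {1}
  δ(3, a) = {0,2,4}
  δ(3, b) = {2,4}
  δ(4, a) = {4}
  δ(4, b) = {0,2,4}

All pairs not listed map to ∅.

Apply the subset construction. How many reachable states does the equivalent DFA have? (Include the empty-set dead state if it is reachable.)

Start state of the DFA: {0}.
{0} --a--> {1,4}  [new]
{0} --b--> {1,4}  [seen]
{1,4} --a--> {0,4}  [new]
{1,4} --b--> {0,2,3,4}  [new]
{0,4} --a--> {1,4}  [seen]
{0,4} --b--> {0,1,2,4}  [new]
{0,2,3,4} --a--> {0,1,2,4}  [seen]
{0,2,3,4} --b--> {0,1,2,4}  [seen]
{0,1,2,4} --a--> {0,1,2,4}  [seen]
{0,1,2,4} --b--> {0,1,2,3,4}  [new]
{0,1,2,3,4} --a--> {0,1,2,4}  [seen]
{0,1,2,3,4} --b--> {0,1,2,3,4}  [seen]
Reachable DFA states: {0}, {1,4}, {0,4}, {0,2,3,4}, {0,1,2,4}, {0,1,2,3,4}.

6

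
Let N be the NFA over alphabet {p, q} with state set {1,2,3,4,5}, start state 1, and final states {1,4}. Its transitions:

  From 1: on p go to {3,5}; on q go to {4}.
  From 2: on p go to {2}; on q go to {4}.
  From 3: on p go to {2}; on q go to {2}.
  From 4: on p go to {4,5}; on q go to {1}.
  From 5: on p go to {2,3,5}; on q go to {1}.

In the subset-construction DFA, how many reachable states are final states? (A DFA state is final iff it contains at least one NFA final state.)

Start state of the DFA: {1}.
{1} --p--> {3,5}  [new]
{1} --q--> {4}  [new]
{3,5} --p--> {2,3,5}  [new]
{3,5} --q--> {1,2}  [new]
{4} --p--> {4,5}  [new]
{4} --q--> {1}  [seen]
{2,3,5} --p--> {2,3,5}  [seen]
{2,3,5} --q--> {1,2,4}  [new]
{1,2} --p--> {2,3,5}  [seen]
{1,2} --q--> {4}  [seen]
{4,5} --p--> {2,3,4,5}  [new]
{4,5} --q--> {1}  [seen]
{1,2,4} --p--> {2,3,4,5}  [seen]
{1,2,4} --q--> {1,4}  [new]
{2,3,4,5} --p--> {2,3,4,5}  [seen]
{2,3,4,5} --q--> {1,2,4}  [seen]
{1,4} --p--> {3,4,5}  [new]
{1,4} --q--> {1,4}  [seen]
{3,4,5} --p--> {2,3,4,5}  [seen]
{3,4,5} --q--> {1,2}  [seen]
Reachable DFA states: {1}, {3,5}, {4}, {2,3,5}, {1,2}, {4,5}, {1,2,4}, {2,3,4,5}, {1,4}, {3,4,5}.
Accepting DFA states (contain an NFA accepting state): {1}, {4}, {1,2}, {4,5}, {1,2,4}, {2,3,4,5}, {1,4}, {3,4,5}.

8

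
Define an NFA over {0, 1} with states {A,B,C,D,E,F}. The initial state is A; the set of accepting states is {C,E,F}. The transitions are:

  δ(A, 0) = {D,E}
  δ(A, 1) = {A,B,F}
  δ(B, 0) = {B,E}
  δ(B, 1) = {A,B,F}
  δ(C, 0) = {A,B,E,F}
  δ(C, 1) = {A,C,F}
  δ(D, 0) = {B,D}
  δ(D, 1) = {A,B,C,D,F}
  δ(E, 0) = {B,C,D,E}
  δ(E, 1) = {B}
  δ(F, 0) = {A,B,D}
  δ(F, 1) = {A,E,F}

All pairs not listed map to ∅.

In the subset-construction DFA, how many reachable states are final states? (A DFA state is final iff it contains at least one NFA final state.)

9

Start state of the DFA: {A}.
{A} --0--> {D,E}  [new]
{A} --1--> {A,B,F}  [new]
{D,E} --0--> {B,C,D,E}  [new]
{D,E} --1--> {A,B,C,D,F}  [new]
{A,B,F} --0--> {A,B,D,E}  [new]
{A,B,F} --1--> {A,B,E,F}  [new]
{B,C,D,E} --0--> {A,B,C,D,E,F}  [new]
{B,C,D,E} --1--> {A,B,C,D,F}  [seen]
{A,B,C,D,F} --0--> {A,B,D,E,F}  [new]
{A,B,C,D,F} --1--> {A,B,C,D,E,F}  [seen]
{A,B,D,E} --0--> {B,C,D,E}  [seen]
{A,B,D,E} --1--> {A,B,C,D,F}  [seen]
{A,B,E,F} --0--> {A,B,C,D,E}  [new]
{A,B,E,F} --1--> {A,B,E,F}  [seen]
{A,B,C,D,E,F} --0--> {A,B,C,D,E,F}  [seen]
{A,B,C,D,E,F} --1--> {A,B,C,D,E,F}  [seen]
{A,B,D,E,F} --0--> {A,B,C,D,E}  [seen]
{A,B,D,E,F} --1--> {A,B,C,D,E,F}  [seen]
{A,B,C,D,E} --0--> {A,B,C,D,E,F}  [seen]
{A,B,C,D,E} --1--> {A,B,C,D,F}  [seen]
Reachable DFA states: {A}, {D,E}, {A,B,F}, {B,C,D,E}, {A,B,C,D,F}, {A,B,D,E}, {A,B,E,F}, {A,B,C,D,E,F}, {A,B,D,E,F}, {A,B,C,D,E}.
Accepting DFA states (contain an NFA accepting state): {D,E}, {A,B,F}, {B,C,D,E}, {A,B,C,D,F}, {A,B,D,E}, {A,B,E,F}, {A,B,C,D,E,F}, {A,B,D,E,F}, {A,B,C,D,E}.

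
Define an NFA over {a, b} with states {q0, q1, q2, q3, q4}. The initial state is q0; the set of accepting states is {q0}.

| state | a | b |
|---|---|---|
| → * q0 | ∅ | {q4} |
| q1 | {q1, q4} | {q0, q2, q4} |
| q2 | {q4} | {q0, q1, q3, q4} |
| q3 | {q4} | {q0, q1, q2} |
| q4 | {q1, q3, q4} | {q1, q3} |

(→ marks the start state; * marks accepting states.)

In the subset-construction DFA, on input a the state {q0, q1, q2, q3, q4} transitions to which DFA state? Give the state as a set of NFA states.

δ(q0,a) = ∅; δ(q1,a) = {q1, q4}; δ(q2,a) = {q4}; δ(q3,a) = {q4}; δ(q4,a) = {q1, q3, q4}.
Union: {q1, q3, q4}.

{q1, q3, q4}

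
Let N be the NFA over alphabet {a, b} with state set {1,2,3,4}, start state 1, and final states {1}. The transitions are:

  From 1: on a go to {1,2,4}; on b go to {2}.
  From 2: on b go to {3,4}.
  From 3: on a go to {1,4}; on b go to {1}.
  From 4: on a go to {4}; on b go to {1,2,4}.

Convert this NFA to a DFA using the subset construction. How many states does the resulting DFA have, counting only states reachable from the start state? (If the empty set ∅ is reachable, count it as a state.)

Start state of the DFA: {1}.
{1} --a--> {1,2,4}  [new]
{1} --b--> {2}  [new]
{1,2,4} --a--> {1,2,4}  [seen]
{1,2,4} --b--> {1,2,3,4}  [new]
{2} --a--> ∅  [new]
{2} --b--> {3,4}  [new]
{1,2,3,4} --a--> {1,2,4}  [seen]
{1,2,3,4} --b--> {1,2,3,4}  [seen]
∅ --a--> ∅  [seen]
∅ --b--> ∅  [seen]
{3,4} --a--> {1,4}  [new]
{3,4} --b--> {1,2,4}  [seen]
{1,4} --a--> {1,2,4}  [seen]
{1,4} --b--> {1,2,4}  [seen]
Reachable DFA states: {1}, {1,2,4}, {2}, {1,2,3,4}, ∅, {3,4}, {1,4}.

7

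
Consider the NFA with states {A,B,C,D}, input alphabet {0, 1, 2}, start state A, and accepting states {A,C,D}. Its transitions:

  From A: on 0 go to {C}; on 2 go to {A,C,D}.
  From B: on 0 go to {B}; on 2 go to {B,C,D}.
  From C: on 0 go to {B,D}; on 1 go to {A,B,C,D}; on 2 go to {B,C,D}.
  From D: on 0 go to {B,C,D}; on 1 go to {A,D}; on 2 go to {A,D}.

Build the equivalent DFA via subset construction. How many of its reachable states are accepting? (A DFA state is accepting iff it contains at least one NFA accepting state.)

Start state of the DFA: {A}.
{A} --0--> {C}  [new]
{A} --1--> ∅  [new]
{A} --2--> {A,C,D}  [new]
{C} --0--> {B,D}  [new]
{C} --1--> {A,B,C,D}  [new]
{C} --2--> {B,C,D}  [new]
∅ --0--> ∅  [seen]
∅ --1--> ∅  [seen]
∅ --2--> ∅  [seen]
{A,C,D} --0--> {B,C,D}  [seen]
{A,C,D} --1--> {A,B,C,D}  [seen]
{A,C,D} --2--> {A,B,C,D}  [seen]
{B,D} --0--> {B,C,D}  [seen]
{B,D} --1--> {A,D}  [new]
{B,D} --2--> {A,B,C,D}  [seen]
{A,B,C,D} --0--> {B,C,D}  [seen]
{A,B,C,D} --1--> {A,B,C,D}  [seen]
{A,B,C,D} --2--> {A,B,C,D}  [seen]
{B,C,D} --0--> {B,C,D}  [seen]
{B,C,D} --1--> {A,B,C,D}  [seen]
{B,C,D} --2--> {A,B,C,D}  [seen]
{A,D} --0--> {B,C,D}  [seen]
{A,D} --1--> {A,D}  [seen]
{A,D} --2--> {A,C,D}  [seen]
Reachable DFA states: {A}, {C}, ∅, {A,C,D}, {B,D}, {A,B,C,D}, {B,C,D}, {A,D}.
Accepting DFA states (contain an NFA accepting state): {A}, {C}, {A,C,D}, {B,D}, {A,B,C,D}, {B,C,D}, {A,D}.

7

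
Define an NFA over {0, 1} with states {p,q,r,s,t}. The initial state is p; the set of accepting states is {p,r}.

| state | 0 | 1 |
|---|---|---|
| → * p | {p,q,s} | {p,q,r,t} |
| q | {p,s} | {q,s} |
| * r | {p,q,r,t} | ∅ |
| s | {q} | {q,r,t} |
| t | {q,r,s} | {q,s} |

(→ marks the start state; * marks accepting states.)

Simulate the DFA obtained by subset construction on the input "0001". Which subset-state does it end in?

{p,q,r,s,t}

Start: {p}.
δ(p,0) = {p,q,s}.
Union: {p,q,s}.
After 0: {p,q,s}.
δ(p,0) = {p,q,s}; δ(q,0) = {p,s}; δ(s,0) = {q}.
Union: {p,q,s}.
After 0: {p,q,s}.
δ(p,0) = {p,q,s}; δ(q,0) = {p,s}; δ(s,0) = {q}.
Union: {p,q,s}.
After 0: {p,q,s}.
δ(p,1) = {p,q,r,t}; δ(q,1) = {q,s}; δ(s,1) = {q,r,t}.
Union: {p,q,r,s,t}.
After 1: {p,q,r,s,t}.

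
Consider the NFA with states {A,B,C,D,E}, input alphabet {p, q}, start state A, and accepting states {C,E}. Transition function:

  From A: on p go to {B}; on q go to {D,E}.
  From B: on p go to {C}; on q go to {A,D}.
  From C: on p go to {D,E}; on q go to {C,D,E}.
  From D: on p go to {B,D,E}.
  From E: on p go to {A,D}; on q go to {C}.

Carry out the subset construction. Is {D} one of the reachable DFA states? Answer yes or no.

Start state of the DFA: {A}.
{A} --p--> {B}  [new]
{A} --q--> {D,E}  [new]
{B} --p--> {C}  [new]
{B} --q--> {A,D}  [new]
{D,E} --p--> {A,B,D,E}  [new]
{D,E} --q--> {C}  [seen]
{C} --p--> {D,E}  [seen]
{C} --q--> {C,D,E}  [new]
{A,D} --p--> {B,D,E}  [new]
{A,D} --q--> {D,E}  [seen]
{A,B,D,E} --p--> {A,B,C,D,E}  [new]
{A,B,D,E} --q--> {A,C,D,E}  [new]
{C,D,E} --p--> {A,B,D,E}  [seen]
{C,D,E} --q--> {C,D,E}  [seen]
{B,D,E} --p--> {A,B,C,D,E}  [seen]
{B,D,E} --q--> {A,C,D}  [new]
{A,B,C,D,E} --p--> {A,B,C,D,E}  [seen]
{A,B,C,D,E} --q--> {A,C,D,E}  [seen]
{A,C,D,E} --p--> {A,B,D,E}  [seen]
{A,C,D,E} --q--> {C,D,E}  [seen]
{A,C,D} --p--> {B,D,E}  [seen]
{A,C,D} --q--> {C,D,E}  [seen]
Reachable DFA states: {A}, {B}, {D,E}, {C}, {A,D}, {A,B,D,E}, {C,D,E}, {B,D,E}, {A,B,C,D,E}, {A,C,D,E}, {A,C,D}.
{D} is not among them.

no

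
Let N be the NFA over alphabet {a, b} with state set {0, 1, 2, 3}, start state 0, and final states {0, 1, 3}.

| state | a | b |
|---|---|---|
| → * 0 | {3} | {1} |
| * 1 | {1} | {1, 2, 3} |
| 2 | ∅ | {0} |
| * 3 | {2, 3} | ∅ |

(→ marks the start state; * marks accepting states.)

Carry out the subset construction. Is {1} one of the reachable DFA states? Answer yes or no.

Start state of the DFA: {0}.
{0} --a--> {3}  [new]
{0} --b--> {1}  [new]
{3} --a--> {2, 3}  [new]
{3} --b--> ∅  [new]
{1} --a--> {1}  [seen]
{1} --b--> {1, 2, 3}  [new]
{2, 3} --a--> {2, 3}  [seen]
{2, 3} --b--> {0}  [seen]
∅ --a--> ∅  [seen]
∅ --b--> ∅  [seen]
{1, 2, 3} --a--> {1, 2, 3}  [seen]
{1, 2, 3} --b--> {0, 1, 2, 3}  [new]
{0, 1, 2, 3} --a--> {1, 2, 3}  [seen]
{0, 1, 2, 3} --b--> {0, 1, 2, 3}  [seen]
Reachable DFA states: {0}, {3}, {1}, {2, 3}, ∅, {1, 2, 3}, {0, 1, 2, 3}.
{1} is among them.

yes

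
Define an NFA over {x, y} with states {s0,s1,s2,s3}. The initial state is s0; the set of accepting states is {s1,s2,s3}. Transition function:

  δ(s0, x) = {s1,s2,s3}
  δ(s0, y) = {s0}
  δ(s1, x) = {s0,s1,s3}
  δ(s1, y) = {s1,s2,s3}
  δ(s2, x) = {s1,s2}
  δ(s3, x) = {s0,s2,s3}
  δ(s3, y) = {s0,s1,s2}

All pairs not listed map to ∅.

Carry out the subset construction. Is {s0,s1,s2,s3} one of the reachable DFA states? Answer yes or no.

yes

Start state of the DFA: {s0}.
{s0} --x--> {s1,s2,s3}  [new]
{s0} --y--> {s0}  [seen]
{s1,s2,s3} --x--> {s0,s1,s2,s3}  [new]
{s1,s2,s3} --y--> {s0,s1,s2,s3}  [seen]
{s0,s1,s2,s3} --x--> {s0,s1,s2,s3}  [seen]
{s0,s1,s2,s3} --y--> {s0,s1,s2,s3}  [seen]
Reachable DFA states: {s0}, {s1,s2,s3}, {s0,s1,s2,s3}.
{s0,s1,s2,s3} is among them.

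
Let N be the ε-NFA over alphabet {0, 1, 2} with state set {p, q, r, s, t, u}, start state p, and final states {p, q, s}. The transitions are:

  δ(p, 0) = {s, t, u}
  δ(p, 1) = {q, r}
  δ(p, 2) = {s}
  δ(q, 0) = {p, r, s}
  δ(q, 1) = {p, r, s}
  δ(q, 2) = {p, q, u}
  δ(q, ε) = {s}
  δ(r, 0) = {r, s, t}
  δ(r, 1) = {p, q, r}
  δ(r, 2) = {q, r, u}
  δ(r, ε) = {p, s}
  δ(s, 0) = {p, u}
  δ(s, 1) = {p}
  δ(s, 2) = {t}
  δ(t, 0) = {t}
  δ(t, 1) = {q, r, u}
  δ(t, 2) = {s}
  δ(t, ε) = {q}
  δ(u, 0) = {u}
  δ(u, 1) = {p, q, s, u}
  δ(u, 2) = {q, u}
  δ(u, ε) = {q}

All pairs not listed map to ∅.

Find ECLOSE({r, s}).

Begin with {r, s}.
r →ε {p, s}; add p.
ε-closure = {p, r, s}.

{p, r, s}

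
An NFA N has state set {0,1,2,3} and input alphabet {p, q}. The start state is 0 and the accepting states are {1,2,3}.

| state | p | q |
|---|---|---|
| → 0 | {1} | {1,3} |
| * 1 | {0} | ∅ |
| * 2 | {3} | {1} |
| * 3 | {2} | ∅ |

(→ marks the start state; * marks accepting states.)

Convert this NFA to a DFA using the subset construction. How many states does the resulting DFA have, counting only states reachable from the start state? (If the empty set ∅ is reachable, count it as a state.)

5

Start state of the DFA: {0}.
{0} --p--> {1}  [new]
{0} --q--> {1,3}  [new]
{1} --p--> {0}  [seen]
{1} --q--> ∅  [new]
{1,3} --p--> {0,2}  [new]
{1,3} --q--> ∅  [seen]
∅ --p--> ∅  [seen]
∅ --q--> ∅  [seen]
{0,2} --p--> {1,3}  [seen]
{0,2} --q--> {1,3}  [seen]
Reachable DFA states: {0}, {1}, {1,3}, ∅, {0,2}.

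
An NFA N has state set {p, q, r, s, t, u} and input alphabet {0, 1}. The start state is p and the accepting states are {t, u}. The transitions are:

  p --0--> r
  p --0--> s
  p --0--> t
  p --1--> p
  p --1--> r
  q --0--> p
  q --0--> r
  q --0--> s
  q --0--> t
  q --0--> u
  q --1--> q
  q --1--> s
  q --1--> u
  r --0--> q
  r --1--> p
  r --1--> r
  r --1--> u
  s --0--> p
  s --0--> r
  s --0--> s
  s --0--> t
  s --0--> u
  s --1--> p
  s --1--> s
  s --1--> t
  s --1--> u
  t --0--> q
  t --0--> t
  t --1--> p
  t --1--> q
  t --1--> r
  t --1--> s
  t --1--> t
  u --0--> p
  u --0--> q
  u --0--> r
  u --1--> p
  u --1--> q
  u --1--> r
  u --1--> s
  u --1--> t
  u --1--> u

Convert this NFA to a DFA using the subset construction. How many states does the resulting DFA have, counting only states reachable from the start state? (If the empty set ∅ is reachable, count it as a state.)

7

Start state of the DFA: {p}.
{p} --0--> {r, s, t}  [new]
{p} --1--> {p, r}  [new]
{r, s, t} --0--> {p, q, r, s, t, u}  [new]
{r, s, t} --1--> {p, q, r, s, t, u}  [seen]
{p, r} --0--> {q, r, s, t}  [new]
{p, r} --1--> {p, r, u}  [new]
{p, q, r, s, t, u} --0--> {p, q, r, s, t, u}  [seen]
{p, q, r, s, t, u} --1--> {p, q, r, s, t, u}  [seen]
{q, r, s, t} --0--> {p, q, r, s, t, u}  [seen]
{q, r, s, t} --1--> {p, q, r, s, t, u}  [seen]
{p, r, u} --0--> {p, q, r, s, t}  [new]
{p, r, u} --1--> {p, q, r, s, t, u}  [seen]
{p, q, r, s, t} --0--> {p, q, r, s, t, u}  [seen]
{p, q, r, s, t} --1--> {p, q, r, s, t, u}  [seen]
Reachable DFA states: {p}, {r, s, t}, {p, r}, {p, q, r, s, t, u}, {q, r, s, t}, {p, r, u}, {p, q, r, s, t}.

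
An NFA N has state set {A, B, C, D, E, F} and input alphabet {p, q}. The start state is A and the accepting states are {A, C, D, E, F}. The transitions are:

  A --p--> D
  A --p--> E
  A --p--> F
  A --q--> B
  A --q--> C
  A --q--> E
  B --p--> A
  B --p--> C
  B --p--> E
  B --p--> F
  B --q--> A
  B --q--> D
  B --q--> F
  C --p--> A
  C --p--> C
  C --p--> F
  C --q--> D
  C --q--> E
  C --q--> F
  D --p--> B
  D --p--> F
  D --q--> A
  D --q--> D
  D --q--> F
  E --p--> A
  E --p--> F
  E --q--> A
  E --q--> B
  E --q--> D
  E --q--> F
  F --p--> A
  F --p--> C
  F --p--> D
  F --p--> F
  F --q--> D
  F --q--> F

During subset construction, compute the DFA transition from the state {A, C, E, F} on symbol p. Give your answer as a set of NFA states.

δ(A,p) = {D, E, F}; δ(C,p) = {A, C, F}; δ(E,p) = {A, F}; δ(F,p) = {A, C, D, F}.
Union: {A, C, D, E, F}.

{A, C, D, E, F}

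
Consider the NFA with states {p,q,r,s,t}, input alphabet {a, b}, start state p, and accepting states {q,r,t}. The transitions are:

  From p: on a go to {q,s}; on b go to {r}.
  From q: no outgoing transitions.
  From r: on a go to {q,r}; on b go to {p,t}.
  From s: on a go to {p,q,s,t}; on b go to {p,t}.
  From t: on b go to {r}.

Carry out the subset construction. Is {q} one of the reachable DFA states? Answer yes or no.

Start state of the DFA: {p}.
{p} --a--> {q,s}  [new]
{p} --b--> {r}  [new]
{q,s} --a--> {p,q,s,t}  [new]
{q,s} --b--> {p,t}  [new]
{r} --a--> {q,r}  [new]
{r} --b--> {p,t}  [seen]
{p,q,s,t} --a--> {p,q,s,t}  [seen]
{p,q,s,t} --b--> {p,r,t}  [new]
{p,t} --a--> {q,s}  [seen]
{p,t} --b--> {r}  [seen]
{q,r} --a--> {q,r}  [seen]
{q,r} --b--> {p,t}  [seen]
{p,r,t} --a--> {q,r,s}  [new]
{p,r,t} --b--> {p,r,t}  [seen]
{q,r,s} --a--> {p,q,r,s,t}  [new]
{q,r,s} --b--> {p,t}  [seen]
{p,q,r,s,t} --a--> {p,q,r,s,t}  [seen]
{p,q,r,s,t} --b--> {p,r,t}  [seen]
Reachable DFA states: {p}, {q,s}, {r}, {p,q,s,t}, {p,t}, {q,r}, {p,r,t}, {q,r,s}, {p,q,r,s,t}.
{q} is not among them.

no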